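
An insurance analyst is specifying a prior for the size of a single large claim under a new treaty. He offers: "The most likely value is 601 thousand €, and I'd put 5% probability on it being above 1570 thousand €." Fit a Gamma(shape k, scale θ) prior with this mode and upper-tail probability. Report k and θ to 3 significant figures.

Gamma(k,θ) with k>1 has mode (k−1)θ, so θ = 601/(k−1).
Need P(X < 1570) = 0.95 with θ tied to k this way. Start at k = 2, θ = 601: P(X<1570) ≈ 0.735.
Too low — raise k to concentrate. Iterating converges to k ≈ 3.93.
Then θ = 601/(3.93−1) ≈ 205.

k ≈ 3.93, θ ≈ 205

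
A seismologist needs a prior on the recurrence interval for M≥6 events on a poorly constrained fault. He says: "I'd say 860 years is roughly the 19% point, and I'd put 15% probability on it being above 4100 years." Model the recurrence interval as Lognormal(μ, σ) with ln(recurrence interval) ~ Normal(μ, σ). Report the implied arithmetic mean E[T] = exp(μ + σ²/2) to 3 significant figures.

E[T] ≈ 2460 years

If T ~ Lognormal(μ,σ) then ln T ~ Normal(μ,σ), so the p-quantile of ln T is μ + z_p·σ.
ln(860) = 6.757 and ln(4100) = 8.319; z_{0.19} = -0.8779, z_{0.85} = 1.036.
σ = (8.319 − 6.757)/(1.036 − (-0.8779)) = 0.816.
μ = 6.757 − (-0.8779)·0.816 = 7.473.
E[T] = exp(μ + σ²/2) = exp(7.473 + 0.3328) = 2460 years.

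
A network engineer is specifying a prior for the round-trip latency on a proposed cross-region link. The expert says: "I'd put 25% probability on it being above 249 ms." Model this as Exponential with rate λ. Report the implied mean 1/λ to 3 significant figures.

P(T > 249.0) = e^(−λ·249.0) = 0.25, so λ = −ln(0.25)/249.0 = 0.00557.
Mean = 1/λ = 180 ms.

mean ≈ 180 ms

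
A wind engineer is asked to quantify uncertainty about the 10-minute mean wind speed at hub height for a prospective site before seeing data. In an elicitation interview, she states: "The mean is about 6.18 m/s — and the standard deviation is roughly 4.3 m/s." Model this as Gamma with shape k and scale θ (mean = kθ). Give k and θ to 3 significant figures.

For Gamma(k, scale θ): mean = kθ, variance = kθ², so CV = 1/√k.
CV = SD/mean = 4.3/6.18 = 0.6958, hence k = 1/CV² = 2.07.
Then θ = mean/k = 6.18/2.07 = 2.99.

k ≈ 2.07, θ ≈ 2.99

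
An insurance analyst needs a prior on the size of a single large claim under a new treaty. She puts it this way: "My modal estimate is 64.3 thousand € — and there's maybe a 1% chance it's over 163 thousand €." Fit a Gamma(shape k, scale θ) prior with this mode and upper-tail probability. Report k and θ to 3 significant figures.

k ≈ 6.41, θ ≈ 11.9

Gamma(k,θ) with k>1 has mode (k−1)θ, so θ = 64.3/(k−1).
Need P(X < 163) = 0.99 with θ tied to k this way. Start at k = 2, θ = 64.3: P(X<163) ≈ 0.720.
Too low — raise k to concentrate. Iterating converges to k ≈ 6.41.
Then θ = 64.3/(6.41−1) ≈ 11.9.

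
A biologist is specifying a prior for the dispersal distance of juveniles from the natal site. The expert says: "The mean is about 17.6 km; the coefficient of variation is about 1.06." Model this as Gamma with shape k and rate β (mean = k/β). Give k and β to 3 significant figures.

k ≈ 0.89, β ≈ 0.0506

For Gamma(k, rate β): mean = k/β, variance = k/β², so CV = 1/√k.
CV = 1.06, hence k = 1/CV² = 0.89.
Then β = k/mean = 0.89/17.6 = 0.0506.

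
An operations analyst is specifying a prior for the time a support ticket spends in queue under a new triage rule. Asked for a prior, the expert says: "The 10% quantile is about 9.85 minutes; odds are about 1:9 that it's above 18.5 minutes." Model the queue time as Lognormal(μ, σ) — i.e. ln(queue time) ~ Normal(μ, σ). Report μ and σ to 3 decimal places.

If T ~ Lognormal(μ,σ) then ln T ~ Normal(μ,σ), so the p-quantile of ln T is μ + z_p·σ.
ln(9.85) = 2.287 and ln(18.5) = 2.918; z_{0.1} = -1.282, z_{0.9} = 1.282.
σ = (2.918 − 2.287)/(1.282 − (-1.282)) = 0.246.
μ = 2.287 − (-1.282)·0.246 = 2.603.

μ ≈ 2.603, σ ≈ 0.246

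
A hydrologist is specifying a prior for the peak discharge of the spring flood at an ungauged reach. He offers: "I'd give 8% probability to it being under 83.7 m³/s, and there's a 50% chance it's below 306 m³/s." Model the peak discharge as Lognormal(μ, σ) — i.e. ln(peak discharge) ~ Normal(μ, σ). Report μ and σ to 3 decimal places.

μ ≈ 5.724, σ ≈ 0.923

If T ~ Lognormal(μ,σ) then ln T ~ Normal(μ,σ), so the p-quantile of ln T is μ + z_p·σ.
ln(83.7) = 4.427 and ln(306) = 5.724; z_{0.08} = -1.405, z_{0.5} = 0.
σ = (5.724 − 4.427)/(0 − (-1.405)) = 0.923.
μ = 4.427 − (-1.405)·0.923 = 5.724.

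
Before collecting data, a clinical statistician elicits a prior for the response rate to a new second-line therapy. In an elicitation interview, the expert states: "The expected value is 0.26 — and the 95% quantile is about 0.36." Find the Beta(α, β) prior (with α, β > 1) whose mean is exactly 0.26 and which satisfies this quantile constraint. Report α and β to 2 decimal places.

With mean 0.26 fixed, write α = 0.26s, β = 0.74s where s = α+β.
Need P(θ < 0.36) = 0.95 under Beta(0.26s, 0.74s). Normal approximation: (q−m)/√(m(1−m)/s) ≈ z_{0.95} = 1.64, so s ≈ 0.26·0.74·(1.64)²/(0.36−0.26)² = 52.1.
At s = 52.1: P(θ<0.36) ≈ 0.943. Adjusting to match 0.95 gives s ≈ 56.38.
So α = 0.26·56.38 ≈ 14.66, β = 0.74·56.38 ≈ 41.72.

α ≈ 14.66, β ≈ 41.72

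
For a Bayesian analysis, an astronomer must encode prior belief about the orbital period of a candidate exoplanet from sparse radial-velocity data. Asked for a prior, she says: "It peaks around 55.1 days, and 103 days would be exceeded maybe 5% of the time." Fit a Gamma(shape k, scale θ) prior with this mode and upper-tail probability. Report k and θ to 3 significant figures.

k ≈ 8.11, θ ≈ 7.75

Gamma(k,θ) with k>1 has mode (k−1)θ, so θ = 55.1/(k−1).
Need P(X < 103) = 0.95 with θ tied to k this way. Start at k = 2, θ = 55.1: P(X<103) ≈ 0.557.
Too low — raise k to concentrate. Iterating converges to k ≈ 8.11.
Then θ = 55.1/(8.11−1) ≈ 7.75.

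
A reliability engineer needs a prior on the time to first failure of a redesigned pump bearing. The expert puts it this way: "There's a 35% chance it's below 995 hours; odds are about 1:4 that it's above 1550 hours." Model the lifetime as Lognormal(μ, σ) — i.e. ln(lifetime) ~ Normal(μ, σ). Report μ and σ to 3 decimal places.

If T ~ Lognormal(μ,σ) then ln T ~ Normal(μ,σ), so the p-quantile of ln T is μ + z_p·σ.
ln(995) = 6.903 and ln(1550) = 7.346; z_{0.35} = -0.3853, z_{0.8} = 0.8416.
σ = (7.346 − 6.903)/(0.8416 − (-0.3853)) = 0.361.
μ = 6.903 − (-0.3853)·0.361 = 7.042.

μ ≈ 7.042, σ ≈ 0.361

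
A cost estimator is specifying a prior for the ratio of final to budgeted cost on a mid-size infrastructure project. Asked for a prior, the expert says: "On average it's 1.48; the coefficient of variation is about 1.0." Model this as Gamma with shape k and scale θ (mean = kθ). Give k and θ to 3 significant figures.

For Gamma(k, scale θ): mean = kθ, variance = kθ², so CV = 1/√k.
CV = 1.0, hence k = 1/CV² = 1.
Then θ = mean/k = 1.48/1 = 1.48.

k ≈ 1, θ ≈ 1.48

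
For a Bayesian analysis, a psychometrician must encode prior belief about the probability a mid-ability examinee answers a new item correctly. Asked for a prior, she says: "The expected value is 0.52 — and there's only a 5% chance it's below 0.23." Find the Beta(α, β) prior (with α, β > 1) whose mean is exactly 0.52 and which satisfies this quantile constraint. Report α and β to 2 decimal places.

α ≈ 3.76, β ≈ 3.47

With mean 0.52 fixed, write α = 0.52s, β = 0.48s where s = α+β.
Need P(θ < 0.23) = 0.05 under Beta(0.52s, 0.48s). Normal approximation: (q−m)/√(m(1−m)/s) ≈ z_{0.05} = -1.64, so s ≈ 0.52·0.48·(-1.64)²/(0.23−0.52)² = 8.0.
At s = 8.0: P(θ<0.23) ≈ 0.041. Adjusting to match 0.05 gives s ≈ 7.24.
So α = 0.52·7.24 ≈ 3.76, β = 0.48·7.24 ≈ 3.47.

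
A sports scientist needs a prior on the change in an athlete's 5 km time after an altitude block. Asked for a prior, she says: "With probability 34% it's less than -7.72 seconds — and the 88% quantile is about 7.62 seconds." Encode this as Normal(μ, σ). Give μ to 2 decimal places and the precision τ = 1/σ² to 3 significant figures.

μ = -3.73, τ = 0.0107

For Normal(μ,σ), the p-quantile is μ + z_p·σ. Here z_{0.34} = -0.4125, z_{0.88} = 1.175.
So -7.72 = μ − 0.4125σ and 7.62 = μ + 1.175σ.
Subtracting: σ = (7.62 − -7.72)/(1.175 − (-0.4125)) = 9.66.
Then μ = -7.72 − (-0.4125)·9.66 = -3.73.
Precision τ = 1/σ² = 1/9.663² = 0.0107.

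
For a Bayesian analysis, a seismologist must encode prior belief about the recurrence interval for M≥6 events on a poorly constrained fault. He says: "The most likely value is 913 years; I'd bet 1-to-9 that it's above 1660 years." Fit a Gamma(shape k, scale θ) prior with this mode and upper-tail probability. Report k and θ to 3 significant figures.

Gamma(k,θ) with k>1 has mode (k−1)θ, so θ = 913/(k−1).
Need P(X < 1660) = 0.9 with θ tied to k this way. Start at k = 2, θ = 913: P(X<1660) ≈ 0.543.
Too low — raise k to concentrate. Iterating converges to k ≈ 6.33.
Then θ = 913/(6.33−1) ≈ 171.

k ≈ 6.33, θ ≈ 171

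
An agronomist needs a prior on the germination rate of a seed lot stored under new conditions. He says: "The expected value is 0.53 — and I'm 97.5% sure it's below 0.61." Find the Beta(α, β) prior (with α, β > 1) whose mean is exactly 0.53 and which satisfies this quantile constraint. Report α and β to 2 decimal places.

With mean 0.53 fixed, write α = 0.53s, β = 0.47s where s = α+β.
Need P(θ < 0.61) = 0.975 under Beta(0.53s, 0.47s). Normal approximation: (q−m)/√(m(1−m)/s) ≈ z_{0.975} = 1.96, so s ≈ 0.53·0.47·(1.96)²/(0.61−0.53)² = 149.5.
At s = 149.5: P(θ<0.61) ≈ 0.976. Adjusting to match 0.975 gives s ≈ 146.64.
So α = 0.53·146.64 ≈ 77.72, β = 0.47·146.64 ≈ 68.92.

α ≈ 77.72, β ≈ 68.92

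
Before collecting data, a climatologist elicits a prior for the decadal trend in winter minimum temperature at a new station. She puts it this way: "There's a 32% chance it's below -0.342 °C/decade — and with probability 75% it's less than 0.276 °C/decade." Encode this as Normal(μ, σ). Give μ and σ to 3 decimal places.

The p-quantile of Normal(μ,σ) is μ + z_p·σ, with z_{0.32} = -0.4677 and z_{0.75} = 0.6745.
Eliminate σ: μ = (z₂·x₁ − z₁·x₂)/(z₂ − z₁) = (0.6745·-0.342 − (-0.4677)·0.276)/1.142 = -0.089.
Then σ = (x₂ − x₁)/(z₂ − z₁) = (0.276 − -0.342)/1.142 = 0.541.

μ = -0.089, σ = 0.541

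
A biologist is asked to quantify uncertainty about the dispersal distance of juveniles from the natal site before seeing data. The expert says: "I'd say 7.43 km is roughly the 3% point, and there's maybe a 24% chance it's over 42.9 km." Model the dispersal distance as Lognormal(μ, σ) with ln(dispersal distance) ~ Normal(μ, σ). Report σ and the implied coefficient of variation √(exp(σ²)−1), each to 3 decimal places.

σ ≈ 0.678, CV ≈ 0.764

If T ~ Lognormal(μ,σ) then ln T ~ Normal(μ,σ), so the p-quantile of ln T is μ + z_p·σ.
ln(7.43) = 2.006 and ln(42.9) = 3.759; z_{0.03} = -1.881, z_{0.76} = 0.7063.
σ = (3.759 − 2.006)/(0.7063 − (-1.881)) = 0.678.
μ = 2.006 − (-1.881)·0.678 = 3.280.
CV = √(exp(σ²)−1) = √(exp(0.4593)−1) = 0.764.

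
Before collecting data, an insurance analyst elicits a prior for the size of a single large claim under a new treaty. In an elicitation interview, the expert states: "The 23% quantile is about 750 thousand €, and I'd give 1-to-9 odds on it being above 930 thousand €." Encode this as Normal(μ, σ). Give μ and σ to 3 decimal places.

μ = 815.825, σ = 89.091

The p-quantile of Normal(μ,σ) is μ + z_p·σ, with z_{0.23} = -0.7388 and z_{0.9} = 1.282.
Eliminate σ: μ = (z₂·x₁ − z₁·x₂)/(z₂ − z₁) = (1.282·750 − (-0.7388)·930)/2.02 = 815.825.
Then σ = (x₂ − x₁)/(z₂ − z₁) = (930 − 750)/2.02 = 89.091.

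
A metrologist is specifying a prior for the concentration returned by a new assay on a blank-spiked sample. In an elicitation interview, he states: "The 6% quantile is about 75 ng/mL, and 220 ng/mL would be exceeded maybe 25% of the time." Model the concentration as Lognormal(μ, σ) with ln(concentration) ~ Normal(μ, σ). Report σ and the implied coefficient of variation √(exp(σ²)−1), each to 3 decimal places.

σ ≈ 0.483, CV ≈ 0.512

If T ~ Lognormal(μ,σ) then ln T ~ Normal(μ,σ), so the p-quantile of ln T is μ + z_p·σ.
ln(75) = 4.317 and ln(220) = 5.394; z_{0.06} = -1.555, z_{0.75} = 0.6745.
σ = (5.394 − 4.317)/(0.6745 − (-1.555)) = 0.483.
μ = 4.317 − (-1.555)·0.483 = 5.068.
CV = √(exp(σ²)−1) = √(exp(0.2330)−1) = 0.512.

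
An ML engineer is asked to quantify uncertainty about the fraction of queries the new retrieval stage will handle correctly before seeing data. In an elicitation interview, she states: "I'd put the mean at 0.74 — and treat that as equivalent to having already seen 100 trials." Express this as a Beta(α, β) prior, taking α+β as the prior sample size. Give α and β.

α = 74, β = 26

Under the effective-sample-size interpretation, Beta(α, β) has prior mean α/(α+β) and prior sample size α+β.
So α+β = 100 and α/(α+β) = 0.74, giving α = 0.74·100 = 74 and β = 100 − 74 = 26.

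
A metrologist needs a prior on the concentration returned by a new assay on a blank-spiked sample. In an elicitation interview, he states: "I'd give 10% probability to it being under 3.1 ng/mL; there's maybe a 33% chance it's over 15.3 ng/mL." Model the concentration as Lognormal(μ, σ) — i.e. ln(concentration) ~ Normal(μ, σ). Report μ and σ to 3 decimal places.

If T ~ Lognormal(μ,σ) then ln T ~ Normal(μ,σ), so the p-quantile of ln T is μ + z_p·σ.
ln(3.1) = 1.131 and ln(15.3) = 2.728; z_{0.1} = -1.282, z_{0.67} = 0.4399.
σ = (2.728 − 1.131)/(0.4399 − (-1.282)) = 0.927.
μ = 1.131 − (-1.282)·0.927 = 2.320.

μ ≈ 2.320, σ ≈ 0.927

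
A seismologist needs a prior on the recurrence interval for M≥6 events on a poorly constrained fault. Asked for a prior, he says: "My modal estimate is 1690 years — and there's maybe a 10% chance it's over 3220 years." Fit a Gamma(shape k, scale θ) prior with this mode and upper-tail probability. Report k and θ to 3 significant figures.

Gamma(k,θ) with k>1 has mode (k−1)θ, so θ = 1690/(k−1).
Need P(X < 3220) = 0.9 with θ tied to k this way. Start at k = 2, θ = 1690: P(X<3220) ≈ 0.568.
Too low — raise k to concentrate. Iterating converges to k ≈ 5.6.
Then θ = 1690/(5.6−1) ≈ 367.

k ≈ 5.6, θ ≈ 367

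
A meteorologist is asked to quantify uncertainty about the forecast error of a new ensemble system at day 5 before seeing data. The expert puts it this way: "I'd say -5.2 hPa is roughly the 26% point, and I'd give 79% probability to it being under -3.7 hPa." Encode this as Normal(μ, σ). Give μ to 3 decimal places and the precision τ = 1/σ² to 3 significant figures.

For Normal(μ,σ), the p-quantile is μ + z_p·σ. Here z_{0.26} = -0.6433, z_{0.79} = 0.8064.
So -5.2 = μ − 0.6433σ and -3.7 = μ + 0.8064σ.
Subtracting: σ = (-3.7 − -5.2)/(0.8064 − (-0.6433)) = 1.035.
Then μ = -5.2 − (-0.6433)·1.035 = -4.534.
Precision τ = 1/σ² = 1/1.035² = 0.934.

μ = -4.534, τ = 0.934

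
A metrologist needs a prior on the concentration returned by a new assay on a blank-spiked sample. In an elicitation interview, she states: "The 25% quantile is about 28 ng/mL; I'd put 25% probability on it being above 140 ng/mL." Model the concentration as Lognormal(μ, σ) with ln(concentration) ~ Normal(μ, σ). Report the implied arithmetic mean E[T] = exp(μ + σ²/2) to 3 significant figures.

If T ~ Lognormal(μ,σ) then ln T ~ Normal(μ,σ), so the p-quantile of ln T is μ + z_p·σ.
ln(28) = 3.332 and ln(140) = 4.942; z_{0.25} = -0.6745, z_{0.75} = 0.6745.
σ = (4.942 − 3.332)/(0.6745 − (-0.6745)) = 1.193.
μ = 3.332 − (-0.6745)·1.193 = 4.137.
E[T] = exp(μ + σ²/2) = exp(4.137 + 0.7117) = 128 ng/mL.

E[T] ≈ 128 ng/mL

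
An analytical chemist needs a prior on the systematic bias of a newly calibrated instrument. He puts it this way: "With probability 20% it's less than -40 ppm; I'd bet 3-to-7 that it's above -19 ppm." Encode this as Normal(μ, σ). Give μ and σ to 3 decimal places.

For Normal(μ,σ), the p-quantile is μ + z_p·σ. Here z_{0.2} = -0.8416, z_{0.7} = 0.5244.
So -40 = μ − 0.8416σ and -19 = μ + 0.5244σ.
Subtracting: σ = (-19 − -40)/(0.5244 − (-0.8416)) = 15.373.
Then μ = -40 − (-0.8416)·15.373 = -27.062.

μ = -27.062, σ = 15.373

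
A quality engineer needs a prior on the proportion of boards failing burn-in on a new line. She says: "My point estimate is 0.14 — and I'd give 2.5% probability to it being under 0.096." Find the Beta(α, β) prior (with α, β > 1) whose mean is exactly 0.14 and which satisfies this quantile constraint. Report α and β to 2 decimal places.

With mean 0.14 fixed, write α = 0.14s, β = 0.86s where s = α+β.
Need P(θ < 0.096) = 0.025 under Beta(0.14s, 0.86s). Normal approximation: (q−m)/√(m(1−m)/s) ≈ z_{0.025} = -1.96, so s ≈ 0.14·0.86·(-1.96)²/(0.096−0.14)² = 238.9.
At s = 238.9: P(θ<0.096) ≈ 0.017. Adjusting to match 0.025 gives s ≈ 204.25.
So α = 0.14·204.25 ≈ 28.59, β = 0.86·204.25 ≈ 175.65.

α ≈ 28.59, β ≈ 175.65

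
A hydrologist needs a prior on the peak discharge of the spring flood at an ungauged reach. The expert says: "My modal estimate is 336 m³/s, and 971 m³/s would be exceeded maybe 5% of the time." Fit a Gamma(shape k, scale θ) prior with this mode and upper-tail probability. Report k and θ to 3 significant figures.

Gamma(k,θ) with k>1 has mode (k−1)θ, so θ = 336/(k−1).
Need P(X < 971) = 0.95 with θ tied to k this way. Start at k = 2, θ = 336: P(X<971) ≈ 0.784.
Too low — raise k to concentrate. Iterating converges to k ≈ 3.37.
Then θ = 336/(3.37−1) ≈ 142.

k ≈ 3.37, θ ≈ 142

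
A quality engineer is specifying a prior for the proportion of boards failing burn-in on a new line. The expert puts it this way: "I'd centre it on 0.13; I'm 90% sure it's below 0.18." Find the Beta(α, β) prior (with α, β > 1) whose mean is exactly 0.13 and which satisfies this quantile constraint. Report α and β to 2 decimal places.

With mean 0.13 fixed, write α = 0.13s, β = 0.87s where s = α+β.
Need P(θ < 0.18) = 0.9 under Beta(0.13s, 0.87s). Normal approximation: (q−m)/√(m(1−m)/s) ≈ z_{0.9} = 1.28, so s ≈ 0.13·0.87·(1.28)²/(0.18−0.13)² = 74.3.
At s = 74.3: P(θ<0.18) ≈ 0.894. Adjusting to match 0.9 gives s ≈ 78.96.
So α = 0.13·78.96 ≈ 10.26, β = 0.87·78.96 ≈ 68.69.

α ≈ 10.26, β ≈ 68.69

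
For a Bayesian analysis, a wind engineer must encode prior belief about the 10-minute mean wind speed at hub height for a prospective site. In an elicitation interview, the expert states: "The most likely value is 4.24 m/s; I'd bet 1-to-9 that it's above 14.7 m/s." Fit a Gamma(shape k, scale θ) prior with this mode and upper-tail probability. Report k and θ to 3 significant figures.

k ≈ 2.21, θ ≈ 3.5

Gamma(k,θ) with k>1 has mode (k−1)θ, so θ = 4.24/(k−1).
Need P(X < 14.7) = 0.9 with θ tied to k this way. Start at k = 2, θ = 4.24: P(X<14.7) ≈ 0.861.
Too low — raise k to concentrate. Iterating converges to k ≈ 2.21.
Then θ = 4.24/(2.21−1) ≈ 3.5.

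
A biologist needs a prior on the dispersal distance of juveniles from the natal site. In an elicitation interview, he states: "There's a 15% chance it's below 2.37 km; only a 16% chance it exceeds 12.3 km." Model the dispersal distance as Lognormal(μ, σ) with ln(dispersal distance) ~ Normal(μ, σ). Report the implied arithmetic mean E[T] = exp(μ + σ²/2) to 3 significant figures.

E[T] ≈ 7.63 km

If T ~ Lognormal(μ,σ) then ln T ~ Normal(μ,σ), so the p-quantile of ln T is μ + z_p·σ.
ln(2.37) = 0.8629 and ln(12.3) = 2.51; z_{0.15} = -1.036, z_{0.84} = 0.9945.
σ = (2.51 − 0.8629)/(0.9945 − (-1.036)) = 0.811.
μ = 0.8629 − (-1.036)·0.811 = 1.703.
E[T] = exp(μ + σ²/2) = exp(1.703 + 0.3287) = 7.63 km.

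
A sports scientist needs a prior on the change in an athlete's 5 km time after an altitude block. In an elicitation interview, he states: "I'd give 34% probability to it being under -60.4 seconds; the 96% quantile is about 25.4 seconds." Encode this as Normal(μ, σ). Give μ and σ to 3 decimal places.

μ = -44.040, σ = 39.664

For Normal(μ,σ), the p-quantile is μ + z_p·σ. Here z_{0.34} = -0.4125, z_{0.96} = 1.751.
So -60.4 = μ − 0.4125σ and 25.4 = μ + 1.751σ.
Subtracting: σ = (25.4 − -60.4)/(1.751 − (-0.4125)) = 39.664.
Then μ = -60.4 − (-0.4125)·39.664 = -44.040.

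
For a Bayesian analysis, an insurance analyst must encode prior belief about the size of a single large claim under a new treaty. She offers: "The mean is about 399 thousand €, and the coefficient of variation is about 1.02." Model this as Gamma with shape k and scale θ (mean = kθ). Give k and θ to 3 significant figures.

For Gamma(k, scale θ): mean = kθ, variance = kθ², so CV = 1/√k.
CV = 1.02, hence k = 1/CV² = 0.961.
Then θ = mean/k = 399/0.961 = 415.

k ≈ 0.961, θ ≈ 415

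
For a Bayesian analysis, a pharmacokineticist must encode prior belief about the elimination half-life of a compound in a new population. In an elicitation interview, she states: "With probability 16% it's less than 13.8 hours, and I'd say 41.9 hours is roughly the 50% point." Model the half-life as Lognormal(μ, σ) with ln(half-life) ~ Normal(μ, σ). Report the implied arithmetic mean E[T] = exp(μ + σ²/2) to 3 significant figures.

E[T] ≈ 78.2 hours

If T ~ Lognormal(μ,σ) then ln T ~ Normal(μ,σ), so the p-quantile of ln T is μ + z_p·σ.
ln(13.8) = 2.625 and ln(41.9) = 3.735; z_{0.16} = -0.9945, z_{0.5} = 0.
σ = (3.735 − 2.625)/(0 − (-0.9945)) = 1.117.
μ = 2.625 − (-0.9945)·1.117 = 3.735.
E[T] = exp(μ + σ²/2) = exp(3.735 + 0.6236) = 78.2 hours.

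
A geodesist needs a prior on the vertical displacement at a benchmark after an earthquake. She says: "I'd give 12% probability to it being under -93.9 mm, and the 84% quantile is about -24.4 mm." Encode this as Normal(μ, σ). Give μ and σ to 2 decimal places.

For Normal(μ,σ), the p-quantile is μ + z_p·σ. Here z_{0.12} = -1.175, z_{0.84} = 0.9945.
So -93.9 = μ − 1.175σ and -24.4 = μ + 0.9945σ.
Subtracting: σ = (-24.4 − -93.9)/(0.9945 − (-1.175)) = 32.04.
Then μ = -93.9 − (-1.175)·32.04 = -56.26.

μ = -56.26, σ = 32.04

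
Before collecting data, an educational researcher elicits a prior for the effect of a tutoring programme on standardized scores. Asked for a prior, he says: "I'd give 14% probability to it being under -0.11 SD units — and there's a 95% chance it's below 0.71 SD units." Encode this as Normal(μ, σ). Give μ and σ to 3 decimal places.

The p-quantile of Normal(μ,σ) is μ + z_p·σ, with z_{0.14} = -1.08 and z_{0.95} = 1.645.
Eliminate σ: μ = (z₂·x₁ − z₁·x₂)/(z₂ − z₁) = (1.645·-0.11 − (-1.08)·0.71)/2.725 = 0.215.
Then σ = (x₂ − x₁)/(z₂ − z₁) = (0.71 − -0.11)/2.725 = 0.301.

μ = 0.215, σ = 0.301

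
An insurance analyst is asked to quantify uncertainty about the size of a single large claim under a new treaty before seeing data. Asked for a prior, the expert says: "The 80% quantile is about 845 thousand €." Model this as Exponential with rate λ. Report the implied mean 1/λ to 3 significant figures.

mean ≈ 525 thousand €

P(T < 845.0) = 1 − e^(−λ·845.0) = 0.8, so λ = −ln(1−0.8)/845.0 = −ln(0.2)/845.0 = 0.0019.
Mean = 1/λ = 525 thousand €.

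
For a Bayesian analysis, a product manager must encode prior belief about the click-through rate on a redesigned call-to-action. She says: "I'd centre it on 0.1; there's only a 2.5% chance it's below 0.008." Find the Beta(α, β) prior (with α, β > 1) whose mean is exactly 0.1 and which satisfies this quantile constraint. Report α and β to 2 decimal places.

α ≈ 1.52, β ≈ 13.65

With mean 0.1 fixed, write α = 0.1s, β = 0.9s where s = α+β.
Need P(θ < 0.008) = 0.025 under Beta(0.1s, 0.9s). Normal approximation: (q−m)/√(m(1−m)/s) ≈ z_{0.025} = -1.96, so s ≈ 0.1·0.9·(-1.96)²/(0.008−0.1)² = 40.8.
At s = 40.8: P(θ<0.008) ≈ 0.000. Adjusting to match 0.025 gives s ≈ 15.17.
So α = 0.1·15.17 ≈ 1.52, β = 0.9·15.17 ≈ 13.65.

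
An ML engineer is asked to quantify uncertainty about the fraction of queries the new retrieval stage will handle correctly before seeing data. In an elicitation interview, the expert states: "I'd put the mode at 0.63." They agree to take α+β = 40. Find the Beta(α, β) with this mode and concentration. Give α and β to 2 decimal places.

α = 24.94, β = 15.06

For α,β > 1 the Beta mode is (α−1)/(α+β−2). With α+β = 40, the mode is (α−1)/38.
Set (α−1)/38 = 0.63 → α = 1 + 0.63·38 = 24.94.
β = 40 − α = 15.06.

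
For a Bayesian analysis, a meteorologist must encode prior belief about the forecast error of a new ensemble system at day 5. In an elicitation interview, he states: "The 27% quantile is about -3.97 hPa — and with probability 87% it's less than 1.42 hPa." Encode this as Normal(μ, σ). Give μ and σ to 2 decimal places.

μ = -2.07, σ = 3.10

For Normal(μ,σ), the p-quantile is μ + z_p·σ. Here z_{0.27} = -0.6128, z_{0.87} = 1.126.
So -3.97 = μ − 0.6128σ and 1.42 = μ + 1.126σ.
Subtracting: σ = (1.42 − -3.97)/(1.126 − (-0.6128)) = 3.10.
Then μ = -3.97 − (-0.6128)·3.10 = -2.07.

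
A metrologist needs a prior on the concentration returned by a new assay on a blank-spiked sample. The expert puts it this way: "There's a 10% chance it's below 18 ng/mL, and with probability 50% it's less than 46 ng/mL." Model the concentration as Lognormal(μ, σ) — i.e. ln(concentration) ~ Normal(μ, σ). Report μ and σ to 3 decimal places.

If T ~ Lognormal(μ,σ) then ln T ~ Normal(μ,σ), so the p-quantile of ln T is μ + z_p·σ.
ln(18) = 2.89 and ln(46) = 3.829; z_{0.1} = -1.282, z_{0.5} = 0.
σ = (3.829 − 2.89)/(0 − (-1.282)) = 0.732.
μ = 2.89 − (-1.282)·0.732 = 3.829.

μ ≈ 3.829, σ ≈ 0.732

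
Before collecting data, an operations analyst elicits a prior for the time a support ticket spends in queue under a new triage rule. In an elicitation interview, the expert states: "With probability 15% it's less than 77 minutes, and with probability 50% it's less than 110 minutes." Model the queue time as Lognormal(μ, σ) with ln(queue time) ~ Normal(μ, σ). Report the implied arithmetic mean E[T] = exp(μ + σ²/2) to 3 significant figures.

E[T] ≈ 117 minutes

If T ~ Lognormal(μ,σ) then ln T ~ Normal(μ,σ), so the p-quantile of ln T is μ + z_p·σ.
ln(77) = 4.344 and ln(110) = 4.7; z_{0.15} = -1.036, z_{0.5} = 0.
σ = (4.7 − 4.344)/(0 − (-1.036)) = 0.344.
μ = 4.344 − (-1.036)·0.344 = 4.700.
E[T] = exp(μ + σ²/2) = exp(4.700 + 0.0592) = 117 minutes.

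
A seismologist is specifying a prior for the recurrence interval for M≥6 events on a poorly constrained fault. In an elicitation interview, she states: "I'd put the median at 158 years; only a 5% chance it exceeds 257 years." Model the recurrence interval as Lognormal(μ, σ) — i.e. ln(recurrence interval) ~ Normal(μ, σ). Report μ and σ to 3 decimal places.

If T ~ Lognormal(μ,σ) then ln T ~ Normal(μ,σ), so the p-quantile of ln T is μ + z_p·σ.
ln(158) = 5.063 and ln(257) = 5.549; z_{0.5} = 0, z_{0.95} = 1.645.
σ = (5.549 − 5.063)/(1.645 − (0)) = 0.296.
μ = 5.063 − (0)·0.296 = 5.063.

μ ≈ 5.063, σ ≈ 0.296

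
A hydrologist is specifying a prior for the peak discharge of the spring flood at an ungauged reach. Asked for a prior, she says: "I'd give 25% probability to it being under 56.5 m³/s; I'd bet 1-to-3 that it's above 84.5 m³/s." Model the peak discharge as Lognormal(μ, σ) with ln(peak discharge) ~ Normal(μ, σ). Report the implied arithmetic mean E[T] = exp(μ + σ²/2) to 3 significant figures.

E[T] ≈ 72.2 m³/s

If T ~ Lognormal(μ,σ) then ln T ~ Normal(μ,σ), so the p-quantile of ln T is μ + z_p·σ.
ln(56.5) = 4.034 and ln(84.5) = 4.437; z_{0.25} = -0.6745, z_{0.75} = 0.6745.
σ = (4.437 − 4.034)/(0.6745 − (-0.6745)) = 0.298.
μ = 4.034 − (-0.6745)·0.298 = 4.235.
E[T] = exp(μ + σ²/2) = exp(4.235 + 0.0445) = 72.2 m³/s.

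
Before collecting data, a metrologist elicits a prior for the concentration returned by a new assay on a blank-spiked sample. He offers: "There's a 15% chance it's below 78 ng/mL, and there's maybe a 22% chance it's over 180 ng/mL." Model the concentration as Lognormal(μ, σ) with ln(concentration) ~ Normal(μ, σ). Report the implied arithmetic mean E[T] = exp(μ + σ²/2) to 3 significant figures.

If T ~ Lognormal(μ,σ) then ln T ~ Normal(μ,σ), so the p-quantile of ln T is μ + z_p·σ.
ln(78) = 4.357 and ln(180) = 5.193; z_{0.15} = -1.036, z_{0.78} = 0.7722.
σ = (5.193 − 4.357)/(0.7722 − (-1.036)) = 0.462.
μ = 4.357 − (-1.036)·0.462 = 4.836.
E[T] = exp(μ + σ²/2) = exp(4.836 + 0.1069) = 140 ng/mL.

E[T] ≈ 140 ng/mL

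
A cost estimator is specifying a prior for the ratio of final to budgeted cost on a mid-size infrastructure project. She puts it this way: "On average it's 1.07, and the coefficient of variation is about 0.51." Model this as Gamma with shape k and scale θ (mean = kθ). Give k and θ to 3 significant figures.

k ≈ 3.84, θ ≈ 0.278

For Gamma(k, scale θ): mean = kθ, variance = kθ², so CV = 1/√k.
CV = 0.51, hence k = 1/CV² = 3.84.
Then θ = mean/k = 1.07/3.84 = 0.278.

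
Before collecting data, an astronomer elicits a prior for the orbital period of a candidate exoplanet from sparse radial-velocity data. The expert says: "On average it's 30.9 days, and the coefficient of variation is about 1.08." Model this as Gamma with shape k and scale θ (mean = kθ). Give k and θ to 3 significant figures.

k ≈ 0.857, θ ≈ 36

For Gamma(k, scale θ): mean = kθ, variance = kθ², so CV = 1/√k.
CV = 1.08, hence k = 1/CV² = 0.857.
Then θ = mean/k = 30.9/0.857 = 36.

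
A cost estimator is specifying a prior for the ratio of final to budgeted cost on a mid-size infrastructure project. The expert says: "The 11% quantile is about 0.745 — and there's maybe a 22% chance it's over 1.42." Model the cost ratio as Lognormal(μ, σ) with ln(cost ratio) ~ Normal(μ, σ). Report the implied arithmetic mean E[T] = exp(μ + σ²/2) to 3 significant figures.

E[T] ≈ 1.17

If T ~ Lognormal(μ,σ) then ln T ~ Normal(μ,σ), so the p-quantile of ln T is μ + z_p·σ.
ln(0.745) = -0.2944 and ln(1.42) = 0.3507; z_{0.11} = -1.227, z_{0.78} = 0.7722.
σ = (0.3507 − -0.2944)/(0.7722 − (-1.227)) = 0.323.
μ = -0.2944 − (-1.227)·0.323 = 0.101.
E[T] = exp(μ + σ²/2) = exp(0.101 + 0.0521) = 1.17.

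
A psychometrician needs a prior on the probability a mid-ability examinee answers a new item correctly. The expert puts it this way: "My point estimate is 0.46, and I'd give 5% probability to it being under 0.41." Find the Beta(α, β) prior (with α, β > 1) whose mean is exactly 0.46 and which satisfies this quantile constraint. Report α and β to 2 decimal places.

With mean 0.46 fixed, write α = 0.46s, β = 0.54s where s = α+β.
Need P(θ < 0.41) = 0.05 under Beta(0.46s, 0.54s). Normal approximation: (q−m)/√(m(1−m)/s) ≈ z_{0.05} = -1.64, so s ≈ 0.46·0.54·(-1.64)²/(0.41−0.46)² = 268.8.
At s = 268.8: P(θ<0.41) ≈ 0.049. Adjusting to match 0.05 gives s ≈ 266.13.
So α = 0.46·266.13 ≈ 122.42, β = 0.54·266.13 ≈ 143.71.

α ≈ 122.42, β ≈ 143.71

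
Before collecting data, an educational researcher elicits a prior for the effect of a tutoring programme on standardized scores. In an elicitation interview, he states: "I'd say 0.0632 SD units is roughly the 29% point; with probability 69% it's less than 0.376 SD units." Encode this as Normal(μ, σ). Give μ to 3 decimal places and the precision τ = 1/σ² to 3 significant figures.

The p-quantile of Normal(μ,σ) is μ + z_p·σ, with z_{0.29} = -0.5534 and z_{0.69} = 0.4959.
Eliminate σ: μ = (z₂·x₁ − z₁·x₂)/(z₂ − z₁) = (0.4959·0.0632 − (-0.5534)·0.376)/1.049 = 0.228.
Then σ = (x₂ − x₁)/(z₂ − z₁) = (0.376 − 0.0632)/1.049 = 0.298.
Precision τ = 1/σ² = 1/0.2981² = 11.3.

μ = 0.228, τ = 11.3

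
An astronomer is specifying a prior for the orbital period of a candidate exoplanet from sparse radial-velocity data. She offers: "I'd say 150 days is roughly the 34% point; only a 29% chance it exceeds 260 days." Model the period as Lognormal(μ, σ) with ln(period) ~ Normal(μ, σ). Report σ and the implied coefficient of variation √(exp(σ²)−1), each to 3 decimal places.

If T ~ Lognormal(μ,σ) then ln T ~ Normal(μ,σ), so the p-quantile of ln T is μ + z_p·σ.
ln(150) = 5.011 and ln(260) = 5.561; z_{0.34} = -0.4125, z_{0.71} = 0.5534.
σ = (5.561 − 5.011)/(0.5534 − (-0.4125)) = 0.569.
μ = 5.011 − (-0.4125)·0.569 = 5.246.
CV = √(exp(σ²)−1) = √(exp(0.3243)−1) = 0.619.

σ ≈ 0.569, CV ≈ 0.619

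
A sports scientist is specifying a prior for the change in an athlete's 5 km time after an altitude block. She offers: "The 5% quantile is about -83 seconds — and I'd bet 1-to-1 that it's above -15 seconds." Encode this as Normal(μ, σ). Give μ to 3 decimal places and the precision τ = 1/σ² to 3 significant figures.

The p-quantile of Normal(μ,σ) is μ + z_p·σ, with z_{0.05} = -1.645 and z_{0.5} = 0.
Eliminate σ: μ = (z₂·x₁ − z₁·x₂)/(z₂ − z₁) = (0·-83 − (-1.645)·-15)/1.645 = -15.000.
Then σ = (x₂ − x₁)/(z₂ − z₁) = (-15 − -83)/1.645 = 41.341.
Precision τ = 1/σ² = 1/41.34² = 0.000585.

μ = -15.000, τ = 0.000585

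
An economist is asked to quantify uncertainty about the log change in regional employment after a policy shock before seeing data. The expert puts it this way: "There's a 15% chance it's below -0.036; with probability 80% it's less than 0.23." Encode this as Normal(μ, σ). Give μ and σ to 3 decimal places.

μ = 0.111, σ = 0.142

For Normal(μ,σ), the p-quantile is μ + z_p·σ. Here z_{0.15} = -1.036, z_{0.8} = 0.8416.
So -0.036 = μ − 1.036σ and 0.23 = μ + 0.8416σ.
Subtracting: σ = (0.23 − -0.036)/(0.8416 − (-1.036)) = 0.142.
Then μ = -0.036 − (-1.036)·0.142 = 0.111.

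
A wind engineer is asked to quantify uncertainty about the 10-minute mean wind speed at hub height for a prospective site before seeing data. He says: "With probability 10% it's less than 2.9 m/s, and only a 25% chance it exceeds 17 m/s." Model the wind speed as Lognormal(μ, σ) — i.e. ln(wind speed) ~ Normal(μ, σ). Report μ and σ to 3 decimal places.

If T ~ Lognormal(μ,σ) then ln T ~ Normal(μ,σ), so the p-quantile of ln T is μ + z_p·σ.
ln(2.9) = 1.065 and ln(17) = 2.833; z_{0.1} = -1.282, z_{0.75} = 0.6745.
σ = (2.833 − 1.065)/(0.6745 − (-1.282)) = 0.904.
μ = 1.065 − (-1.282)·0.904 = 2.223.

μ ≈ 2.223, σ ≈ 0.904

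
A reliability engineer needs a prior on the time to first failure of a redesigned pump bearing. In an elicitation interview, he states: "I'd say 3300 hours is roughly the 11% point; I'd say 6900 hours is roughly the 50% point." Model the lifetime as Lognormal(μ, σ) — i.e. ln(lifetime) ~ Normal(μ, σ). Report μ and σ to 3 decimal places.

μ ≈ 8.839, σ ≈ 0.601

If T ~ Lognormal(μ,σ) then ln T ~ Normal(μ,σ), so the p-quantile of ln T is μ + z_p·σ.
ln(3300) = 8.102 and ln(6900) = 8.839; z_{0.11} = -1.227, z_{0.5} = 0.
σ = (8.839 − 8.102)/(0 − (-1.227)) = 0.601.
μ = 8.102 − (-1.227)·0.601 = 8.839.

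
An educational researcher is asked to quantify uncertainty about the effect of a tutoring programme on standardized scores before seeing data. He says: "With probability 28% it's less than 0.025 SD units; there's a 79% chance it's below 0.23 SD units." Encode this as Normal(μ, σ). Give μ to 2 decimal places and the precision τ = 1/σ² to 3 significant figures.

μ = 0.11, τ = 45.9

For Normal(μ,σ), the p-quantile is μ + z_p·σ. Here z_{0.28} = -0.5828, z_{0.79} = 0.8064.
So 0.025 = μ − 0.5828σ and 0.23 = μ + 0.8064σ.
Subtracting: σ = (0.23 − 0.025)/(0.8064 − (-0.5828)) = 0.15.
Then μ = 0.025 − (-0.5828)·0.15 = 0.11.
Precision τ = 1/σ² = 1/0.1476² = 45.9.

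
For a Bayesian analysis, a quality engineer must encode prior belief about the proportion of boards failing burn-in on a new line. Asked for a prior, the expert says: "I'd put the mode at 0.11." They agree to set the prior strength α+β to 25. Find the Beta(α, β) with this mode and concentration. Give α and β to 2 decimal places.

For α,β > 1 the Beta mode is (α−1)/(α+β−2). With α+β = 25, the mode is (α−1)/23.
Set (α−1)/23 = 0.11 → α = 1 + 0.11·23 = 3.53.
β = 25 − α = 21.47.

α = 3.53, β = 21.47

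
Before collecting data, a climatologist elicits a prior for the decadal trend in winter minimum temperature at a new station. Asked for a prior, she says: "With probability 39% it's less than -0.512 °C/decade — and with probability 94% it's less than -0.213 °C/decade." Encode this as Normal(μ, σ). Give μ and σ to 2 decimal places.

For Normal(μ,σ), the p-quantile is μ + z_p·σ. Here z_{0.39} = -0.2793, z_{0.94} = 1.555.
So -0.512 = μ − 0.2793σ and -0.213 = μ + 1.555σ.
Subtracting: σ = (-0.213 − -0.512)/(1.555 − (-0.2793)) = 0.16.
Then μ = -0.512 − (-0.2793)·0.16 = -0.47.

μ = -0.47, σ = 0.16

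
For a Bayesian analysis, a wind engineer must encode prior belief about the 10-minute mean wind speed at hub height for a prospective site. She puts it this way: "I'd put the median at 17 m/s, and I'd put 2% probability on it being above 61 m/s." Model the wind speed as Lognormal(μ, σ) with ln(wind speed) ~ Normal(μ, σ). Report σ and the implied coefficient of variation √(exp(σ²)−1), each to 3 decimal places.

σ ≈ 0.622, CV ≈ 0.687

If T ~ Lognormal(μ,σ) then ln T ~ Normal(μ,σ), so the p-quantile of ln T is μ + z_p·σ.
ln(17) = 2.833 and ln(61) = 4.111; z_{0.5} = 0, z_{0.98} = 2.054.
σ = (4.111 − 2.833)/(2.054 − (0)) = 0.622.
μ = 2.833 − (0)·0.622 = 2.833.
CV = √(exp(σ²)−1) = √(exp(0.3870)−1) = 0.687.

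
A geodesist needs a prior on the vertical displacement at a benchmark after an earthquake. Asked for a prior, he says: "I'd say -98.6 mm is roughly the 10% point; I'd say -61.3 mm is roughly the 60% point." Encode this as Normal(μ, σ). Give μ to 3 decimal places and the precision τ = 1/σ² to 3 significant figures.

μ = -67.457, τ = 0.00169

The p-quantile of Normal(μ,σ) is μ + z_p·σ, with z_{0.1} = -1.282 and z_{0.6} = 0.2533.
Eliminate σ: μ = (z₂·x₁ − z₁·x₂)/(z₂ − z₁) = (0.2533·-98.6 − (-1.282)·-61.3)/1.535 = -67.457.
Then σ = (x₂ − x₁)/(z₂ − z₁) = (-61.3 − -98.6)/1.535 = 24.301.
Precision τ = 1/σ² = 1/24.3² = 0.00169.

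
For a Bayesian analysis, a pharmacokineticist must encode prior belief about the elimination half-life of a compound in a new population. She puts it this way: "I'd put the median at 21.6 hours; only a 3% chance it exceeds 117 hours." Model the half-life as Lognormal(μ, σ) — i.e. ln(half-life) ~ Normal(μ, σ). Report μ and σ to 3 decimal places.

μ ≈ 3.073, σ ≈ 0.898

If T ~ Lognormal(μ,σ) then ln T ~ Normal(μ,σ), so the p-quantile of ln T is μ + z_p·σ.
ln(21.6) = 3.073 and ln(117) = 4.762; z_{0.5} = 0, z_{0.97} = 1.881.
σ = (4.762 − 3.073)/(1.881 − (0)) = 0.898.
μ = 3.073 − (0)·0.898 = 3.073.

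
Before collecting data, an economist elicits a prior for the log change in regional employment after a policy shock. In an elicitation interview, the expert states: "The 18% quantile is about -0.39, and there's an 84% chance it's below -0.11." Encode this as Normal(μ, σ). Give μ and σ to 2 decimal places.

The p-quantile of Normal(μ,σ) is μ + z_p·σ, with z_{0.18} = -0.9154 and z_{0.84} = 0.9945.
Eliminate σ: μ = (z₂·x₁ − z₁·x₂)/(z₂ − z₁) = (0.9945·-0.39 − (-0.9154)·-0.11)/1.91 = -0.26.
Then σ = (x₂ − x₁)/(z₂ − z₁) = (-0.11 − -0.39)/1.91 = 0.15.

μ = -0.26, σ = 0.15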